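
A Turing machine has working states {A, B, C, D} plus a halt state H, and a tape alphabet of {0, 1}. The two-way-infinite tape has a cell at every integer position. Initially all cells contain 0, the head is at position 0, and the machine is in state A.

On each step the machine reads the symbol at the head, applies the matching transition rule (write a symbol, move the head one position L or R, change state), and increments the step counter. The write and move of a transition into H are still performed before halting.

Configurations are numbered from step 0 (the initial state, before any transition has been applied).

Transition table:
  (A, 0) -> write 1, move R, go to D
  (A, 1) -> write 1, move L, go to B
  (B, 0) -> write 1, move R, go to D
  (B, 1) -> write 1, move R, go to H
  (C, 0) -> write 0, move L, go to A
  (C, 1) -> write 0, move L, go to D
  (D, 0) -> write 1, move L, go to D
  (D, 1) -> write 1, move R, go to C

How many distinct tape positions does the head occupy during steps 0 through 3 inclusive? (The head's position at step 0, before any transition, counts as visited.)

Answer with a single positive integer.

Answer: 2

Derivation:
Step 1: in state A at pos 0, read 0 -> (A,0)->write 1,move R,goto D. Now: state=D, head=1, tape[-1..2]=0100 (head:   ^)
Step 2: in state D at pos 1, read 0 -> (D,0)->write 1,move L,goto D. Now: state=D, head=0, tape[-1..2]=0110 (head:  ^)
Step 3: in state D at pos 0, read 1 -> (D,1)->write 1,move R,goto C. Now: state=C, head=1, tape[-1..2]=0110 (head:   ^)
Head positions at steps 0..3: starting at 0, distinct positions visited = {0, 1} -> 2 position(s)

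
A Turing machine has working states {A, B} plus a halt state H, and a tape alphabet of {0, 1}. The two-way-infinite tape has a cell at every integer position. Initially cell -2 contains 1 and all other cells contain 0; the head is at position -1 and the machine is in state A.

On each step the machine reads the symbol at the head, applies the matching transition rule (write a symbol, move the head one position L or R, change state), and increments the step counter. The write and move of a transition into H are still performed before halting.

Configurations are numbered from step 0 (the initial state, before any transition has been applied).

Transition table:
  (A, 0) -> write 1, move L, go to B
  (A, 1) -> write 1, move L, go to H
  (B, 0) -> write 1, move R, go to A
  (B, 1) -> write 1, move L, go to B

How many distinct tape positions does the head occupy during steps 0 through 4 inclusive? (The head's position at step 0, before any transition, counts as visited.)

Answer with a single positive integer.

Answer: 3

Derivation:
Step 1: in state A at pos -1, read 0 -> (A,0)->write 1,move L,goto B. Now: state=B, head=-2, tape[-3..0]=0110 (head:  ^)
Step 2: in state B at pos -2, read 1 -> (B,1)->write 1,move L,goto B. Now: state=B, head=-3, tape[-4..0]=00110 (head:  ^)
Step 3: in state B at pos -3, read 0 -> (B,0)->write 1,move R,goto A. Now: state=A, head=-2, tape[-4..0]=01110 (head:   ^)
Step 4: in state A at pos -2, read 1 -> (A,1)->write 1,move L,goto H. Now: state=H, head=-3, tape[-4..0]=01110 (head:  ^)
Head positions at steps 0..4: starting at -1, distinct positions visited = {-3, -2, -1} -> 3 position(s)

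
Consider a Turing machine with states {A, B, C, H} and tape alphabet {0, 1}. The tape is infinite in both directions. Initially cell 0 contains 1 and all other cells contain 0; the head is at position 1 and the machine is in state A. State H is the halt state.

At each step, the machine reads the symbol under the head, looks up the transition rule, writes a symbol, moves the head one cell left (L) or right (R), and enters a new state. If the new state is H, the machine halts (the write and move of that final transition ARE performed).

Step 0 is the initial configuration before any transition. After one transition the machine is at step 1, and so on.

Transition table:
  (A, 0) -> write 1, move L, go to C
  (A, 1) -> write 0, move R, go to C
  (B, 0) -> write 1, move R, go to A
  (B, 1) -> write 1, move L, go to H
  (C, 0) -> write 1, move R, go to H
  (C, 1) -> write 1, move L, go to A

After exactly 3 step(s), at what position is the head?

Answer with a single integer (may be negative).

Step 1: in state A at pos 1, read 0 -> (A,0)->write 1,move L,goto C. Now: state=C, head=0, tape[-1..2]=0110 (head:  ^)
Step 2: in state C at pos 0, read 1 -> (C,1)->write 1,move L,goto A. Now: state=A, head=-1, tape[-2..2]=00110 (head:  ^)
Step 3: in state A at pos -1, read 0 -> (A,0)->write 1,move L,goto C. Now: state=C, head=-2, tape[-3..2]=001110 (head:  ^)

Answer: -2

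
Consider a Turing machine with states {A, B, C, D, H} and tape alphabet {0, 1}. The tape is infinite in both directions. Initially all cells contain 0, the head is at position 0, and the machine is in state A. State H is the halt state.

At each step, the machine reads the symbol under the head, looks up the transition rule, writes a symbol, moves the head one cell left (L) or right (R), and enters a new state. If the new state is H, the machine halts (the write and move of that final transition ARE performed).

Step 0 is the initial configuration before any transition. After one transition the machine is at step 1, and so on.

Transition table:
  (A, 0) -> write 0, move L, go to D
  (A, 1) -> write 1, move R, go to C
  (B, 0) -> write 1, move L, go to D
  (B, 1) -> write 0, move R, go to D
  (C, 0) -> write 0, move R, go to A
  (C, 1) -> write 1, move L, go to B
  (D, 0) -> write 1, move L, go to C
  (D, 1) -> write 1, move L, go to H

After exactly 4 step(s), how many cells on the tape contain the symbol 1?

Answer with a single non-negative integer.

Answer: 1

Derivation:
Step 1: in state A at pos 0, read 0 -> (A,0)->write 0,move L,goto D. Now: state=D, head=-1, tape[-2..1]=0000 (head:  ^)
Step 2: in state D at pos -1, read 0 -> (D,0)->write 1,move L,goto C. Now: state=C, head=-2, tape[-3..1]=00100 (head:  ^)
Step 3: in state C at pos -2, read 0 -> (C,0)->write 0,move R,goto A. Now: state=A, head=-1, tape[-3..1]=00100 (head:   ^)
Step 4: in state A at pos -1, read 1 -> (A,1)->write 1,move R,goto C. Now: state=C, head=0, tape[-3..1]=00100 (head:    ^)
Cells containing 1 after step 4: {-1} -> 1 cell(s)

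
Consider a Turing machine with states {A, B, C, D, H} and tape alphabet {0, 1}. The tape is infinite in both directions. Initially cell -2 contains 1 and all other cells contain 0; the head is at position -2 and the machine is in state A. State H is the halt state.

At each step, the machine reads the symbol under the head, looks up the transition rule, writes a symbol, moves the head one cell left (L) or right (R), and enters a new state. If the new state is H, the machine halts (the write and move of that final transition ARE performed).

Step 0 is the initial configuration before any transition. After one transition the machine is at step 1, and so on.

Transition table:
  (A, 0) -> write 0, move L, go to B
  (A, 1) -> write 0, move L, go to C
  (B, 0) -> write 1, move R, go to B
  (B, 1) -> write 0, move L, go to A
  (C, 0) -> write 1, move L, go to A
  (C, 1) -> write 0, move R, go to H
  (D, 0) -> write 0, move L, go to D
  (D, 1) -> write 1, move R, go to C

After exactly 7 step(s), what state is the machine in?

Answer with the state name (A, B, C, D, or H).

Answer: C

Derivation:
Step 1: in state A at pos -2, read 1 -> (A,1)->write 0,move L,goto C. Now: state=C, head=-3, tape[-4..-1]=0000 (head:  ^)
Step 2: in state C at pos -3, read 0 -> (C,0)->write 1,move L,goto A. Now: state=A, head=-4, tape[-5..-1]=00100 (head:  ^)
Step 3: in state A at pos -4, read 0 -> (A,0)->write 0,move L,goto B. Now: state=B, head=-5, tape[-6..-1]=000100 (head:  ^)
Step 4: in state B at pos -5, read 0 -> (B,0)->write 1,move R,goto B. Now: state=B, head=-4, tape[-6..-1]=010100 (head:   ^)
Step 5: in state B at pos -4, read 0 -> (B,0)->write 1,move R,goto B. Now: state=B, head=-3, tape[-6..-1]=011100 (head:    ^)
Step 6: in state B at pos -3, read 1 -> (B,1)->write 0,move L,goto A. Now: state=A, head=-4, tape[-6..-1]=011000 (head:   ^)
Step 7: in state A at pos -4, read 1 -> (A,1)->write 0,move L,goto C. Now: state=C, head=-5, tape[-6..-1]=010000 (head:  ^)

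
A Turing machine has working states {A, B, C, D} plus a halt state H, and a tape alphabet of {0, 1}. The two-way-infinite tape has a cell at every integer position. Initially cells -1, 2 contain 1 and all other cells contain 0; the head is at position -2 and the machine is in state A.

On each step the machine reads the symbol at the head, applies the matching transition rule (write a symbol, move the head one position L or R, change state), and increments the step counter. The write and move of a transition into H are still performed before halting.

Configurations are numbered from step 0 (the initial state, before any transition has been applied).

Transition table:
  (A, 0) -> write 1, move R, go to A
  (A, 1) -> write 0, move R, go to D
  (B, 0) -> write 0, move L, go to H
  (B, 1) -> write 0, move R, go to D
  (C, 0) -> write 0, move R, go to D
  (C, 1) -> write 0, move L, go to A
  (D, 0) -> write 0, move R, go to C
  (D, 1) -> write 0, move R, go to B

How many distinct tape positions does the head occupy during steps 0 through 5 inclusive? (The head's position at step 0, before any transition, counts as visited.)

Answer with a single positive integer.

Answer: 6

Derivation:
Step 1: in state A at pos -2, read 0 -> (A,0)->write 1,move R,goto A. Now: state=A, head=-1, tape[-3..3]=0110010 (head:   ^)
Step 2: in state A at pos -1, read 1 -> (A,1)->write 0,move R,goto D. Now: state=D, head=0, tape[-3..3]=0100010 (head:    ^)
Step 3: in state D at pos 0, read 0 -> (D,0)->write 0,move R,goto C. Now: state=C, head=1, tape[-3..3]=0100010 (head:     ^)
Step 4: in state C at pos 1, read 0 -> (C,0)->write 0,move R,goto D. Now: state=D, head=2, tape[-3..3]=0100010 (head:      ^)
Step 5: in state D at pos 2, read 1 -> (D,1)->write 0,move R,goto B. Now: state=B, head=3, tape[-3..4]=01000000 (head:       ^)
Head positions at steps 0..5: starting at -2, distinct positions visited = {-2, -1, 0, 1, 2, 3} -> 6 position(s)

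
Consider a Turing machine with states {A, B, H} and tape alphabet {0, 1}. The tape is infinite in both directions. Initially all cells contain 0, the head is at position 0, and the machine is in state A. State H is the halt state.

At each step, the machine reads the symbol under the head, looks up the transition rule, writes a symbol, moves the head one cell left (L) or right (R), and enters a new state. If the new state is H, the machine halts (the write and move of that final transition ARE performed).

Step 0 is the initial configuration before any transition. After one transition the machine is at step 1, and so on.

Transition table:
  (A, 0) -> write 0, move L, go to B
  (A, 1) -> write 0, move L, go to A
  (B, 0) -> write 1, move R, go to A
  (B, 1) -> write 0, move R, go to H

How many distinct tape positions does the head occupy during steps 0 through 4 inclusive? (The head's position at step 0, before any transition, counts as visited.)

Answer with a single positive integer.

Answer: 2

Derivation:
Step 1: in state A at pos 0, read 0 -> (A,0)->write 0,move L,goto B. Now: state=B, head=-1, tape[-2..1]=0000 (head:  ^)
Step 2: in state B at pos -1, read 0 -> (B,0)->write 1,move R,goto A. Now: state=A, head=0, tape[-2..1]=0100 (head:   ^)
Step 3: in state A at pos 0, read 0 -> (A,0)->write 0,move L,goto B. Now: state=B, head=-1, tape[-2..1]=0100 (head:  ^)
Step 4: in state B at pos -1, read 1 -> (B,1)->write 0,move R,goto H. Now: state=H, head=0, tape[-2..1]=0000 (head:   ^)
Head positions at steps 0..4: starting at 0, distinct positions visited = {-1, 0} -> 2 position(s)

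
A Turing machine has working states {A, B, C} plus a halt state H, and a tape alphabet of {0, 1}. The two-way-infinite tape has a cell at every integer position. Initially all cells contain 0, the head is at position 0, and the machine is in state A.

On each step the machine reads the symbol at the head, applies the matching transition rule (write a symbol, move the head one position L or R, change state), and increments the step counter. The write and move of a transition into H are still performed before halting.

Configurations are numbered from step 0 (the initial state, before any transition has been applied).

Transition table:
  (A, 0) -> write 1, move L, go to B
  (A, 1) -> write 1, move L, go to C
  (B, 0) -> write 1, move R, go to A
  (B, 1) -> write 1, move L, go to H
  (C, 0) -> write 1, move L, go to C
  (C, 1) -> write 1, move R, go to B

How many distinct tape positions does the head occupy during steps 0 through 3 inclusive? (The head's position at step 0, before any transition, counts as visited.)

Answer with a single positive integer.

Step 1: in state A at pos 0, read 0 -> (A,0)->write 1,move L,goto B. Now: state=B, head=-1, tape[-2..1]=0010 (head:  ^)
Step 2: in state B at pos -1, read 0 -> (B,0)->write 1,move R,goto A. Now: state=A, head=0, tape[-2..1]=0110 (head:   ^)
Step 3: in state A at pos 0, read 1 -> (A,1)->write 1,move L,goto C. Now: state=C, head=-1, tape[-2..1]=0110 (head:  ^)
Head positions at steps 0..3: starting at 0, distinct positions visited = {-1, 0} -> 2 position(s)

Answer: 2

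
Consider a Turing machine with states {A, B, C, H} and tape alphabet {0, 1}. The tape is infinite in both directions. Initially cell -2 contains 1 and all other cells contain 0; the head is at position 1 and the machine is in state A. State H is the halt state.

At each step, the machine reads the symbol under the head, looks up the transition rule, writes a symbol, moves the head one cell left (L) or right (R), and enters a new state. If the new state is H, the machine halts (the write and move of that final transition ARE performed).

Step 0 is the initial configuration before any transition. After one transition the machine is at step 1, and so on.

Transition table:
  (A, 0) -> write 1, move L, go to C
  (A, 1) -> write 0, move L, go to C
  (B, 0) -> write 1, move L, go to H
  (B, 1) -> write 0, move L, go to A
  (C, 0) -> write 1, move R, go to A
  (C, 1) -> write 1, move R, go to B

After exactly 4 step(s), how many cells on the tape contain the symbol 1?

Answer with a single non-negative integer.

Answer: 2

Derivation:
Step 1: in state A at pos 1, read 0 -> (A,0)->write 1,move L,goto C. Now: state=C, head=0, tape[-3..2]=010010 (head:    ^)
Step 2: in state C at pos 0, read 0 -> (C,0)->write 1,move R,goto A. Now: state=A, head=1, tape[-3..2]=010110 (head:     ^)
Step 3: in state A at pos 1, read 1 -> (A,1)->write 0,move L,goto C. Now: state=C, head=0, tape[-3..2]=010100 (head:    ^)
Step 4: in state C at pos 0, read 1 -> (C,1)->write 1,move R,goto B. Now: state=B, head=1, tape[-3..2]=010100 (head:     ^)
Cells containing 1 after step 4: {-2, 0} -> 2 cell(s)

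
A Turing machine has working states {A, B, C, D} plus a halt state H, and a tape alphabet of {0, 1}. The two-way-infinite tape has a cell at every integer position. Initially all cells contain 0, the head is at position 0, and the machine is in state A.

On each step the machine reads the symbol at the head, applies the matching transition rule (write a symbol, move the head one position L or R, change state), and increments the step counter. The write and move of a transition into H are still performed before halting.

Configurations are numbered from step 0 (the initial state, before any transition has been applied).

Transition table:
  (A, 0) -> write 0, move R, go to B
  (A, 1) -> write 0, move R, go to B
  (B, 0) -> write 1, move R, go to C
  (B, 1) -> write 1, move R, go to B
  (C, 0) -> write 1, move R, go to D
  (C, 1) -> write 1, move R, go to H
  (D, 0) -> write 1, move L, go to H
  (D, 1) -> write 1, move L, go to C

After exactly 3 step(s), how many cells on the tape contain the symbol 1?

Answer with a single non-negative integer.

Step 1: in state A at pos 0, read 0 -> (A,0)->write 0,move R,goto B. Now: state=B, head=1, tape[-1..2]=0000 (head:   ^)
Step 2: in state B at pos 1, read 0 -> (B,0)->write 1,move R,goto C. Now: state=C, head=2, tape[-1..3]=00100 (head:    ^)
Step 3: in state C at pos 2, read 0 -> (C,0)->write 1,move R,goto D. Now: state=D, head=3, tape[-1..4]=001100 (head:     ^)
Cells containing 1 after step 3: {1, 2} -> 2 cell(s)

Answer: 2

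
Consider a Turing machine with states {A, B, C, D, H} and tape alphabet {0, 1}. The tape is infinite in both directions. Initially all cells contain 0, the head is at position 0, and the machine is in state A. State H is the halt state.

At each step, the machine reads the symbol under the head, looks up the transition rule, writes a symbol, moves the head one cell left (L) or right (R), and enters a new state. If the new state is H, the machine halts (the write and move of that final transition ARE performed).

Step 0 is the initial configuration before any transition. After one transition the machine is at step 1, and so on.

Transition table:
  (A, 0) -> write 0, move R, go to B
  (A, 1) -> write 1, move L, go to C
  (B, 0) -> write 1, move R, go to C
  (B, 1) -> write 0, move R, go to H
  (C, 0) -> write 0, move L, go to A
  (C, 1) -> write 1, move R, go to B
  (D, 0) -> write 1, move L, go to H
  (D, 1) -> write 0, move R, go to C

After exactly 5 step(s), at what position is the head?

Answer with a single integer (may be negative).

Answer: -1

Derivation:
Step 1: in state A at pos 0, read 0 -> (A,0)->write 0,move R,goto B. Now: state=B, head=1, tape[-1..2]=0000 (head:   ^)
Step 2: in state B at pos 1, read 0 -> (B,0)->write 1,move R,goto C. Now: state=C, head=2, tape[-1..3]=00100 (head:    ^)
Step 3: in state C at pos 2, read 0 -> (C,0)->write 0,move L,goto A. Now: state=A, head=1, tape[-1..3]=00100 (head:   ^)
Step 4: in state A at pos 1, read 1 -> (A,1)->write 1,move L,goto C. Now: state=C, head=0, tape[-1..3]=00100 (head:  ^)
Step 5: in state C at pos 0, read 0 -> (C,0)->write 0,move L,goto A. Now: state=A, head=-1, tape[-2..3]=000100 (head:  ^)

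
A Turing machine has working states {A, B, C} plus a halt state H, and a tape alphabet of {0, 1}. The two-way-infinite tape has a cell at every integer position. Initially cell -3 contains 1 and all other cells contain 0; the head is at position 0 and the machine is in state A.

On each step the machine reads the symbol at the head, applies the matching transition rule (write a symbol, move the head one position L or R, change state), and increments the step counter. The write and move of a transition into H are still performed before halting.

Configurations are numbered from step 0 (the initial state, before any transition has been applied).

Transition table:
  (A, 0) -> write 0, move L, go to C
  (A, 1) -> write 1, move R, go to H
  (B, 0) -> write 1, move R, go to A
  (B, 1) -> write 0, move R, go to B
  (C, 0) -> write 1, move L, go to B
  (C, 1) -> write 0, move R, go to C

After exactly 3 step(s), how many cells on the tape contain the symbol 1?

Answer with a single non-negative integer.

Answer: 3

Derivation:
Step 1: in state A at pos 0, read 0 -> (A,0)->write 0,move L,goto C. Now: state=C, head=-1, tape[-4..1]=010000 (head:    ^)
Step 2: in state C at pos -1, read 0 -> (C,0)->write 1,move L,goto B. Now: state=B, head=-2, tape[-4..1]=010100 (head:   ^)
Step 3: in state B at pos -2, read 0 -> (B,0)->write 1,move R,goto A. Now: state=A, head=-1, tape[-4..1]=011100 (head:    ^)
Cells containing 1 after step 3: {-3, -2, -1} -> 3 cell(s)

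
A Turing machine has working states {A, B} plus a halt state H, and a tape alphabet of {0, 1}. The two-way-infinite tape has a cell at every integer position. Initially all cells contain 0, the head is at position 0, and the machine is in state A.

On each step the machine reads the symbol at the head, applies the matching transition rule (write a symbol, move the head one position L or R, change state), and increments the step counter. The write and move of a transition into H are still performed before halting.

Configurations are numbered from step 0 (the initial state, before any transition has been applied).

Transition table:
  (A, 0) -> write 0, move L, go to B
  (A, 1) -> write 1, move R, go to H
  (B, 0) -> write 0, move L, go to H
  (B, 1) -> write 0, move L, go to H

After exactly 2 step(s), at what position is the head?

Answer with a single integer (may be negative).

Step 1: in state A at pos 0, read 0 -> (A,0)->write 0,move L,goto B. Now: state=B, head=-1, tape[-2..1]=0000 (head:  ^)
Step 2: in state B at pos -1, read 0 -> (B,0)->write 0,move L,goto H. Now: state=H, head=-2, tape[-3..1]=00000 (head:  ^)

Answer: -2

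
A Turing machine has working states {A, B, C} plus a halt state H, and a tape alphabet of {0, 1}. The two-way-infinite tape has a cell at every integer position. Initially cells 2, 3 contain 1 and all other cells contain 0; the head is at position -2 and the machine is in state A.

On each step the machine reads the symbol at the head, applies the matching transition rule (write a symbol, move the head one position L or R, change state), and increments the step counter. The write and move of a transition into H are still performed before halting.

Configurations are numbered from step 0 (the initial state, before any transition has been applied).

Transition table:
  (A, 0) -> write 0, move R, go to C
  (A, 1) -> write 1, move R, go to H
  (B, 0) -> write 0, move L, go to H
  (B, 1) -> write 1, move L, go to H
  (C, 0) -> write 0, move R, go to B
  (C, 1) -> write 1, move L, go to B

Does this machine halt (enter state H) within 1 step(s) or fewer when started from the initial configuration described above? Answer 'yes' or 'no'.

Step 1: in state A at pos -2, read 0 -> (A,0)->write 0,move R,goto C. Now: state=C, head=-1, tape[-3..4]=00000110 (head:   ^)
After 1 step(s): state = C (not H) -> not halted within 1 -> no

Answer: no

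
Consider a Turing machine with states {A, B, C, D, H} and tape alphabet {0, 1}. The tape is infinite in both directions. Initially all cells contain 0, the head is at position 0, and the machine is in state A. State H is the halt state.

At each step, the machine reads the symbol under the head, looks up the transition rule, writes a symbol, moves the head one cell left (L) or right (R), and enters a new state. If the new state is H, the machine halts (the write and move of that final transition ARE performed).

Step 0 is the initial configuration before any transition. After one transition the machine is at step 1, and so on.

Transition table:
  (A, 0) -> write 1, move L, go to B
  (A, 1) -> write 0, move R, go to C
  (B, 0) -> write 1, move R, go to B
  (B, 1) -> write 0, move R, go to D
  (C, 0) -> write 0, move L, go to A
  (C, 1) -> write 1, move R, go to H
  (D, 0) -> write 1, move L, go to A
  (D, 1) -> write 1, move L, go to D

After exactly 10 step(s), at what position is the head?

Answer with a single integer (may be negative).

Step 1: in state A at pos 0, read 0 -> (A,0)->write 1,move L,goto B. Now: state=B, head=-1, tape[-2..1]=0010 (head:  ^)
Step 2: in state B at pos -1, read 0 -> (B,0)->write 1,move R,goto B. Now: state=B, head=0, tape[-2..1]=0110 (head:   ^)
Step 3: in state B at pos 0, read 1 -> (B,1)->write 0,move R,goto D. Now: state=D, head=1, tape[-2..2]=01000 (head:    ^)
Step 4: in state D at pos 1, read 0 -> (D,0)->write 1,move L,goto A. Now: state=A, head=0, tape[-2..2]=01010 (head:   ^)
Step 5: in state A at pos 0, read 0 -> (A,0)->write 1,move L,goto B. Now: state=B, head=-1, tape[-2..2]=01110 (head:  ^)
Step 6: in state B at pos -1, read 1 -> (B,1)->write 0,move R,goto D. Now: state=D, head=0, tape[-2..2]=00110 (head:   ^)
Step 7: in state D at pos 0, read 1 -> (D,1)->write 1,move L,goto D. Now: state=D, head=-1, tape[-2..2]=00110 (head:  ^)
Step 8: in state D at pos -1, read 0 -> (D,0)->write 1,move L,goto A. Now: state=A, head=-2, tape[-3..2]=001110 (head:  ^)
Step 9: in state A at pos -2, read 0 -> (A,0)->write 1,move L,goto B. Now: state=B, head=-3, tape[-4..2]=0011110 (head:  ^)
Step 10: in state B at pos -3, read 0 -> (B,0)->write 1,move R,goto B. Now: state=B, head=-2, tape[-4..2]=0111110 (head:   ^)

Answer: -2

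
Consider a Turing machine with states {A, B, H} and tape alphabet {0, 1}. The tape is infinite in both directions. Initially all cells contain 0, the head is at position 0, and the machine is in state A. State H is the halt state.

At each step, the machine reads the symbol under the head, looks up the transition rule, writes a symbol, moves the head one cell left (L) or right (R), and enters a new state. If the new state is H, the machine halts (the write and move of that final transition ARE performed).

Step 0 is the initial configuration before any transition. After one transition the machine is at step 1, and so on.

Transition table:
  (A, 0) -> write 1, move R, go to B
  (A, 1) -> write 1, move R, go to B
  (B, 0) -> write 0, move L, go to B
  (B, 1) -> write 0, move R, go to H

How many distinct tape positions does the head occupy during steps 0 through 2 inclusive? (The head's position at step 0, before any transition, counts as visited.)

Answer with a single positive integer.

Step 1: in state A at pos 0, read 0 -> (A,0)->write 1,move R,goto B. Now: state=B, head=1, tape[-1..2]=0100 (head:   ^)
Step 2: in state B at pos 1, read 0 -> (B,0)->write 0,move L,goto B. Now: state=B, head=0, tape[-1..2]=0100 (head:  ^)
Head positions at steps 0..2: starting at 0, distinct positions visited = {0, 1} -> 2 position(s)

Answer: 2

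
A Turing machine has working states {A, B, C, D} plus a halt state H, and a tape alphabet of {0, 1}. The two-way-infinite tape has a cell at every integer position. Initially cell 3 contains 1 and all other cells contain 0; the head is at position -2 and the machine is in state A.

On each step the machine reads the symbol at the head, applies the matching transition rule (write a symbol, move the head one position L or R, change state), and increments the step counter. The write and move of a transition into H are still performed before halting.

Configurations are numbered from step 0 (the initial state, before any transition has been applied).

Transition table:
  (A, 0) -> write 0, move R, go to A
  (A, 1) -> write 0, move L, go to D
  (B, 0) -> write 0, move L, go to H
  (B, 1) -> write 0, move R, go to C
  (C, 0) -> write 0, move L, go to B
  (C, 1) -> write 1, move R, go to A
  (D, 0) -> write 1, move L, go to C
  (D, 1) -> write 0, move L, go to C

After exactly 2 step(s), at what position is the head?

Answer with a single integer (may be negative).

Answer: 0

Derivation:
Step 1: in state A at pos -2, read 0 -> (A,0)->write 0,move R,goto A. Now: state=A, head=-1, tape[-3..4]=00000010 (head:   ^)
Step 2: in state A at pos -1, read 0 -> (A,0)->write 0,move R,goto A. Now: state=A, head=0, tape[-3..4]=00000010 (head:    ^)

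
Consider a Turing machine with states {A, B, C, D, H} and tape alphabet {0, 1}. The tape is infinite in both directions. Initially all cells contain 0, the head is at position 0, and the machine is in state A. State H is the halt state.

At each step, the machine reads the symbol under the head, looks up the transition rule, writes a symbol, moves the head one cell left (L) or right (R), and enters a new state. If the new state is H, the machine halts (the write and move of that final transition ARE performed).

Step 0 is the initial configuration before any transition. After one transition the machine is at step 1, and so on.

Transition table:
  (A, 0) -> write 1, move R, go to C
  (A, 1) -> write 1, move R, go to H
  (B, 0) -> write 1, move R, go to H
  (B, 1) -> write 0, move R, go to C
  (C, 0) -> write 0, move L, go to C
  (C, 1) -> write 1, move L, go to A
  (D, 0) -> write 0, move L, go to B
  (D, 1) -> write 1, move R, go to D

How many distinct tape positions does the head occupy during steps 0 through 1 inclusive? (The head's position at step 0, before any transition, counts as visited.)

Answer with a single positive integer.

Step 1: in state A at pos 0, read 0 -> (A,0)->write 1,move R,goto C. Now: state=C, head=1, tape[-1..2]=0100 (head:   ^)
Head positions at steps 0..1: starting at 0, distinct positions visited = {0, 1} -> 2 position(s)

Answer: 2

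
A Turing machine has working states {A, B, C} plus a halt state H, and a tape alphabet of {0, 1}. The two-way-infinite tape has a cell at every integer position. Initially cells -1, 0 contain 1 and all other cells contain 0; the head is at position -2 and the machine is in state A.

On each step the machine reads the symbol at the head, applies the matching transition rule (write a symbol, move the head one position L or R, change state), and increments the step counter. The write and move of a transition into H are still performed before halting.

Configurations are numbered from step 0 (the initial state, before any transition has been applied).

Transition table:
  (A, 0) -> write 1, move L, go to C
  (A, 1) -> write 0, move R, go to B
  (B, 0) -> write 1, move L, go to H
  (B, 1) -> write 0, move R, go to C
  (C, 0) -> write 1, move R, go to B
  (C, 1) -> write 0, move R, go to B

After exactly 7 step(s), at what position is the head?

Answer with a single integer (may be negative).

Answer: 1

Derivation:
Step 1: in state A at pos -2, read 0 -> (A,0)->write 1,move L,goto C. Now: state=C, head=-3, tape[-4..1]=001110 (head:  ^)
Step 2: in state C at pos -3, read 0 -> (C,0)->write 1,move R,goto B. Now: state=B, head=-2, tape[-4..1]=011110 (head:   ^)
Step 3: in state B at pos -2, read 1 -> (B,1)->write 0,move R,goto C. Now: state=C, head=-1, tape[-4..1]=010110 (head:    ^)
Step 4: in state C at pos -1, read 1 -> (C,1)->write 0,move R,goto B. Now: state=B, head=0, tape[-4..1]=010010 (head:     ^)
Step 5: in state B at pos 0, read 1 -> (B,1)->write 0,move R,goto C. Now: state=C, head=1, tape[-4..2]=0100000 (head:      ^)
Step 6: in state C at pos 1, read 0 -> (C,0)->write 1,move R,goto B. Now: state=B, head=2, tape[-4..3]=01000100 (head:       ^)
Step 7: in state B at pos 2, read 0 -> (B,0)->write 1,move L,goto H. Now: state=H, head=1, tape[-4..3]=01000110 (head:      ^)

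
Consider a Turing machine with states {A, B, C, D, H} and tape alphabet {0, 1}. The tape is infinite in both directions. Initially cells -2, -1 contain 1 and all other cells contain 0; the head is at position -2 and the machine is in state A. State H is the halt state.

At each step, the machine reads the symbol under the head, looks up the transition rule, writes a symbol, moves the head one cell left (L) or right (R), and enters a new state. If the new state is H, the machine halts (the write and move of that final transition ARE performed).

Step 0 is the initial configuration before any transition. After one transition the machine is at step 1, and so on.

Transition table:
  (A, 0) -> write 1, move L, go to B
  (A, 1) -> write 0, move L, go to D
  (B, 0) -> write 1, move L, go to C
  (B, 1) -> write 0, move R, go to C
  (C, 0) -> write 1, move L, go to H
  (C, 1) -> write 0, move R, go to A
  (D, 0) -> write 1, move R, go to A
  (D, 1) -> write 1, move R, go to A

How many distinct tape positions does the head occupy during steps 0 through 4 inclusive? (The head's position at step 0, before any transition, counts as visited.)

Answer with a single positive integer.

Answer: 2

Derivation:
Step 1: in state A at pos -2, read 1 -> (A,1)->write 0,move L,goto D. Now: state=D, head=-3, tape[-4..0]=00010 (head:  ^)
Step 2: in state D at pos -3, read 0 -> (D,0)->write 1,move R,goto A. Now: state=A, head=-2, tape[-4..0]=01010 (head:   ^)
Step 3: in state A at pos -2, read 0 -> (A,0)->write 1,move L,goto B. Now: state=B, head=-3, tape[-4..0]=01110 (head:  ^)
Step 4: in state B at pos -3, read 1 -> (B,1)->write 0,move R,goto C. Now: state=C, head=-2, tape[-4..0]=00110 (head:   ^)
Head positions at steps 0..4: starting at -2, distinct positions visited = {-3, -2} -> 2 position(s)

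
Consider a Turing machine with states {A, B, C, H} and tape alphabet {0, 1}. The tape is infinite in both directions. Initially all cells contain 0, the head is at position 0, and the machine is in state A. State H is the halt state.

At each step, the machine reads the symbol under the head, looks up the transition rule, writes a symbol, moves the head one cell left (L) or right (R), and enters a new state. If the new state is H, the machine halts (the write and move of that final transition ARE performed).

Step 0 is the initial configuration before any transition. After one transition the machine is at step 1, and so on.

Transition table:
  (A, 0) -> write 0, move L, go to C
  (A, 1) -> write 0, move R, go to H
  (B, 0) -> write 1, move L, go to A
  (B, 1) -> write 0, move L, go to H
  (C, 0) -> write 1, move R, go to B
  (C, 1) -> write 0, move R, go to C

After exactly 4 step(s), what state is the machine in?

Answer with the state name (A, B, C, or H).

Step 1: in state A at pos 0, read 0 -> (A,0)->write 0,move L,goto C. Now: state=C, head=-1, tape[-2..1]=0000 (head:  ^)
Step 2: in state C at pos -1, read 0 -> (C,0)->write 1,move R,goto B. Now: state=B, head=0, tape[-2..1]=0100 (head:   ^)
Step 3: in state B at pos 0, read 0 -> (B,0)->write 1,move L,goto A. Now: state=A, head=-1, tape[-2..1]=0110 (head:  ^)
Step 4: in state A at pos -1, read 1 -> (A,1)->write 0,move R,goto H. Now: state=H, head=0, tape[-2..1]=0010 (head:   ^)

Answer: H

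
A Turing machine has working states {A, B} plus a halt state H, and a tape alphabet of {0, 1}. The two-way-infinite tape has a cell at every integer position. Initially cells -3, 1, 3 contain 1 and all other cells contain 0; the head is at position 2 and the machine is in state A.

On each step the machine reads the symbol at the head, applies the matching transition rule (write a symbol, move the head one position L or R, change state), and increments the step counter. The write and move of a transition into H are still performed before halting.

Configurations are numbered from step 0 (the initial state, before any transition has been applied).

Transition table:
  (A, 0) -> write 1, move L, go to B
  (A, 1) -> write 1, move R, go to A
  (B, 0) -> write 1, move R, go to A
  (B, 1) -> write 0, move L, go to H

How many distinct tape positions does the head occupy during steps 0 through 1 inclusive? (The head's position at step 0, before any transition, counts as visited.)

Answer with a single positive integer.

Answer: 2

Derivation:
Step 1: in state A at pos 2, read 0 -> (A,0)->write 1,move L,goto B. Now: state=B, head=1, tape[-4..4]=010001110 (head:      ^)
Head positions at steps 0..1: starting at 2, distinct positions visited = {1, 2} -> 2 position(s)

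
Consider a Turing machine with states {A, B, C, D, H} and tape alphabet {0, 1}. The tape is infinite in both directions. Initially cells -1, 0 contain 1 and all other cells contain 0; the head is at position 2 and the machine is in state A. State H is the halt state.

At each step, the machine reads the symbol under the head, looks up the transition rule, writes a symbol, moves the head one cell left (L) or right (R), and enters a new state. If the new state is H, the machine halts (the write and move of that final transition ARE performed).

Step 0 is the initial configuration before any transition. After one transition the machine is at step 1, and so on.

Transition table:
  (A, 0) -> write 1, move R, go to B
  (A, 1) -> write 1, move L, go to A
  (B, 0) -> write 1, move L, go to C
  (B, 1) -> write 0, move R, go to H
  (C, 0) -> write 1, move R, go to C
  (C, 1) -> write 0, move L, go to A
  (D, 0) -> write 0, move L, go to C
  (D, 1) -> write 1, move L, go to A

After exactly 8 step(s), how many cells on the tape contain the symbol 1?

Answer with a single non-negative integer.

Answer: 4

Derivation:
Step 1: in state A at pos 2, read 0 -> (A,0)->write 1,move R,goto B. Now: state=B, head=3, tape[-2..4]=0110100 (head:      ^)
Step 2: in state B at pos 3, read 0 -> (B,0)->write 1,move L,goto C. Now: state=C, head=2, tape[-2..4]=0110110 (head:     ^)
Step 3: in state C at pos 2, read 1 -> (C,1)->write 0,move L,goto A. Now: state=A, head=1, tape[-2..4]=0110010 (head:    ^)
Step 4: in state A at pos 1, read 0 -> (A,0)->write 1,move R,goto B. Now: state=B, head=2, tape[-2..4]=0111010 (head:     ^)
Step 5: in state B at pos 2, read 0 -> (B,0)->write 1,move L,goto C. Now: state=C, head=1, tape[-2..4]=0111110 (head:    ^)
Step 6: in state C at pos 1, read 1 -> (C,1)->write 0,move L,goto A. Now: state=A, head=0, tape[-2..4]=0110110 (head:   ^)
Step 7: in state A at pos 0, read 1 -> (A,1)->write 1,move L,goto A. Now: state=A, head=-1, tape[-2..4]=0110110 (head:  ^)
Step 8: in state A at pos -1, read 1 -> (A,1)->write 1,move L,goto A. Now: state=A, head=-2, tape[-3..4]=00110110 (head:  ^)
Cells containing 1 after step 8: {-1, 0, 2, 3} -> 4 cell(s)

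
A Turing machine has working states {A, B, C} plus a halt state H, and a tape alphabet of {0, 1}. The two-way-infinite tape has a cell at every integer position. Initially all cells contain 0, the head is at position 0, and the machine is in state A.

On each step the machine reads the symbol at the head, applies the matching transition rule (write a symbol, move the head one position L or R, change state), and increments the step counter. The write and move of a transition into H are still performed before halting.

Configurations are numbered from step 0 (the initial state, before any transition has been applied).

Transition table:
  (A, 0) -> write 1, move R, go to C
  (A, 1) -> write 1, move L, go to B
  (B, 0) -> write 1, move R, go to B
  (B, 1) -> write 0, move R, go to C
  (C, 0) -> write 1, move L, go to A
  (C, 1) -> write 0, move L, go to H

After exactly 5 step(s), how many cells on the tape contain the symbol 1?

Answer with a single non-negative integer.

Step 1: in state A at pos 0, read 0 -> (A,0)->write 1,move R,goto C. Now: state=C, head=1, tape[-1..2]=0100 (head:   ^)
Step 2: in state C at pos 1, read 0 -> (C,0)->write 1,move L,goto A. Now: state=A, head=0, tape[-1..2]=0110 (head:  ^)
Step 3: in state A at pos 0, read 1 -> (A,1)->write 1,move L,goto B. Now: state=B, head=-1, tape[-2..2]=00110 (head:  ^)
Step 4: in state B at pos -1, read 0 -> (B,0)->write 1,move R,goto B. Now: state=B, head=0, tape[-2..2]=01110 (head:   ^)
Step 5: in state B at pos 0, read 1 -> (B,1)->write 0,move R,goto C. Now: state=C, head=1, tape[-2..2]=01010 (head:    ^)
Cells containing 1 after step 5: {-1, 1} -> 2 cell(s)

Answer: 2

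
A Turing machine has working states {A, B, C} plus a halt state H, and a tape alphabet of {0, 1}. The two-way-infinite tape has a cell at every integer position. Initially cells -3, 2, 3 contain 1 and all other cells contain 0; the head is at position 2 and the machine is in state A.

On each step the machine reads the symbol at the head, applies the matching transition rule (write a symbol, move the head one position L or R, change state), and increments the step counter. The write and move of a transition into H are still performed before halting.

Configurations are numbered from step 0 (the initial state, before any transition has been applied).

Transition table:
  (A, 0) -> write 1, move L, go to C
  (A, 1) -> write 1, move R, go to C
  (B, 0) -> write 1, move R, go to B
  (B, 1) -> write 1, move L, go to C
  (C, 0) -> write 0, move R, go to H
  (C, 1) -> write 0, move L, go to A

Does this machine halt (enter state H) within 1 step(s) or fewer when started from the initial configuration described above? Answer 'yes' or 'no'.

Step 1: in state A at pos 2, read 1 -> (A,1)->write 1,move R,goto C. Now: state=C, head=3, tape[-4..4]=010000110 (head:        ^)
After 1 step(s): state = C (not H) -> not halted within 1 -> no

Answer: no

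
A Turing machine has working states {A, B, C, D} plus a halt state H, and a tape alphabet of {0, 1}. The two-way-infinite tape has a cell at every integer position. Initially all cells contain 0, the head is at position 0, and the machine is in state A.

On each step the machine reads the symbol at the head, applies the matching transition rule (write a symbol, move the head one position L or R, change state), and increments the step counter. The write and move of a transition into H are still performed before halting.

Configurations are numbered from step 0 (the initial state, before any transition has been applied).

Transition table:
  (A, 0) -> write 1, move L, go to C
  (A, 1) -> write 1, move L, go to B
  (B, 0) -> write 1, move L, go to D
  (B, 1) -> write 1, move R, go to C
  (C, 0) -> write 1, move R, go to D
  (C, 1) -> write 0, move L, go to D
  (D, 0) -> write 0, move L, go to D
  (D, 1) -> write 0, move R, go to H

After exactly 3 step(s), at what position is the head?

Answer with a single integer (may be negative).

Step 1: in state A at pos 0, read 0 -> (A,0)->write 1,move L,goto C. Now: state=C, head=-1, tape[-2..1]=0010 (head:  ^)
Step 2: in state C at pos -1, read 0 -> (C,0)->write 1,move R,goto D. Now: state=D, head=0, tape[-2..1]=0110 (head:   ^)
Step 3: in state D at pos 0, read 1 -> (D,1)->write 0,move R,goto H. Now: state=H, head=1, tape[-2..2]=01000 (head:    ^)

Answer: 1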